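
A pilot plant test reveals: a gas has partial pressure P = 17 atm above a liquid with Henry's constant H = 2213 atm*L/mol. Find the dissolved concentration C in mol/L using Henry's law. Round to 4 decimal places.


C = P / H
C = 17 / 2213
C = 0.0077 mol/L


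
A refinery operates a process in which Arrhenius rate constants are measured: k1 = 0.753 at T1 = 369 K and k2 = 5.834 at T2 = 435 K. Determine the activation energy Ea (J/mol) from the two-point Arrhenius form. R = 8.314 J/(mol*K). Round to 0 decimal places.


Ea = R * ln(k2/k1) / (1/T1 - 1/T2)
ln(k2/k1) = ln(5.834/0.753) = 2.0473929
1/T1 - 1/T2 = 1/369 - 1/435 = 0.000411176526
Ea = 8.314 * 2.0473929 / 0.000411176526
Ea = 41398 J/mol


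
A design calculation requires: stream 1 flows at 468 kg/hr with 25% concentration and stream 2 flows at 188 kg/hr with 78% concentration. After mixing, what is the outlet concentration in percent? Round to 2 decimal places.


Mass balance on solute: F1*x1 + F2*x2 = F3*x3
F3 = F1 + F2 = 468 + 188 = 656 kg/hr
x3 = (F1*x1 + F2*x2)/F3
x3 = (468*0.25 + 188*0.78) / 656
x3 = 40.19%


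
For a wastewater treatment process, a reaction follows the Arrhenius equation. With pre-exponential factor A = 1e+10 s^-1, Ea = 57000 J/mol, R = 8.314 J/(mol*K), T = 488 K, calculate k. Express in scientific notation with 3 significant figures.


k = A * exp(-Ea/(R*T))
k = 1e+10 * exp(-57000 / (8.314 * 488))
k = 1e+10 * exp(-14.048987)
k = 7.92e+03


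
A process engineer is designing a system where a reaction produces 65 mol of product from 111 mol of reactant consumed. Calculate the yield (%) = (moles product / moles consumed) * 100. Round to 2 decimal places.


Yield = (moles product / moles consumed) * 100%
Yield = (65 / 111) * 100
Yield = 0.5856 * 100
Yield = 58.56%


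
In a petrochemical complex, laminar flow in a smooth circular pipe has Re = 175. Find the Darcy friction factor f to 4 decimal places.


f = 64 / Re
f = 64 / 175
f = 0.3657


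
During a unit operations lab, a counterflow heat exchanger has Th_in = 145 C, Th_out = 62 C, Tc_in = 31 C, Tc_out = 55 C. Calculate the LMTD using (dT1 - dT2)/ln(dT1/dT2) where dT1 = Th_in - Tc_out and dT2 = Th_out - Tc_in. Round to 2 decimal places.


dT1 = Th_in - Tc_out = 145 - 55 = 90
dT2 = Th_out - Tc_in = 62 - 31 = 31
LMTD = (dT1 - dT2) / ln(dT1/dT2)
LMTD = (90 - 31) / ln(90/31)
LMTD = 55.36 K


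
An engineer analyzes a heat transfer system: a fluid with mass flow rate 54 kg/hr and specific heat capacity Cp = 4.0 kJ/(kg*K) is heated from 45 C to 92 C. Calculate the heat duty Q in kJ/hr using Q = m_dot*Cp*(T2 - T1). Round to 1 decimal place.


Q = m_dot * Cp * (T2 - T1)
Q = 54 * 4.0 * (92 - 45)
Q = 54 * 4.0 * 47
Q = 10152.0 kJ/hr


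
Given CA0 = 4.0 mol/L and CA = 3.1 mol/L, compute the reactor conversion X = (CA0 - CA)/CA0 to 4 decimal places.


X = (CA0 - CA) / CA0
X = (4.0 - 3.1) / 4.0
X = 0.9 / 4.0
X = 0.2250


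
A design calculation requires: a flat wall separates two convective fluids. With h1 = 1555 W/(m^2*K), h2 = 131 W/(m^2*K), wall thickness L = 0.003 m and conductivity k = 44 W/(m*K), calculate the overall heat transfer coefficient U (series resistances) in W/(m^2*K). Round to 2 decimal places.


1/U = 1/h1 + L/k + 1/h2
1/U = 1/1555 + 0.003/44 + 1/131
1/U = 0.0006430868 + 6.81818e-05 + 0.0076335878
1/U = 0.0083448564
U = 119.83 W/(m^2*K)


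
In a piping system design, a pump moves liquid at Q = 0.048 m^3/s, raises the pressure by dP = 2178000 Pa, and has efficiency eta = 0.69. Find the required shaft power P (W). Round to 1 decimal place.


P = Q * dP / eta
P = 0.048 * 2178000 / 0.69
P = 104544.0 / 0.69
P = 151513.0 W


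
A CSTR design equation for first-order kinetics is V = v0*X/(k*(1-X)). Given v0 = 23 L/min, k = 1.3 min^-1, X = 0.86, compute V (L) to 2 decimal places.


V = v0 * X / (k * (1 - X))
V = 23 * 0.86 / (1.3 * (1 - 0.86))
V = 19.78 / (1.3 * 0.14)
V = 19.78 / 0.182
V = 108.68 L


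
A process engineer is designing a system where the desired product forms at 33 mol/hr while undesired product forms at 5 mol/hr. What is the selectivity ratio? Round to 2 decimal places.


S = desired product rate / undesired product rate
S = 33 / 5
S = 6.60


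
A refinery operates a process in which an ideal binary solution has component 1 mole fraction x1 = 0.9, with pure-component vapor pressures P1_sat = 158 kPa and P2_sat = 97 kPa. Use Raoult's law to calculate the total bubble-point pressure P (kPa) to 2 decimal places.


P = x1*P1_sat + x2*P2_sat
x2 = 1 - x1 = 1 - 0.9 = 0.1
P = 0.9*158 + 0.1*97
P = 142.2 + 9.7
P = 151.90 kPa


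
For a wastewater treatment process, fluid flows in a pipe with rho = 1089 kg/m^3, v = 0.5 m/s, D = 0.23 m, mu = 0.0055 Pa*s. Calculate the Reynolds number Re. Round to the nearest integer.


Re = rho * v * D / mu
Re = 1089 * 0.5 * 0.23 / 0.0055
Re = 125.235 / 0.0055
Re = 22770


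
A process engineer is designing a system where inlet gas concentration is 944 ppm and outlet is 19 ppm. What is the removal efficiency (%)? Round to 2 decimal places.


Efficiency = (G_in - G_out) / G_in * 100%
Efficiency = (944 - 19) / 944 * 100
Efficiency = 925 / 944 * 100
Efficiency = 97.99%


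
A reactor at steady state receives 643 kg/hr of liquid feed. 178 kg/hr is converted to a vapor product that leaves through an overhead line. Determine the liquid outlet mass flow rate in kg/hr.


Steady-state mass balance on the main outlet: F_out = F_in - F_removed
F_out = 643 - 178
F_out = 465 kg/hr


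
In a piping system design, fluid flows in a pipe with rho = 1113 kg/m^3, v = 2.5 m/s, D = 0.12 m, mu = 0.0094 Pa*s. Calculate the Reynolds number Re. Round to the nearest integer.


Re = rho * v * D / mu
Re = 1113 * 2.5 * 0.12 / 0.0094
Re = 333.9 / 0.0094
Re = 35521


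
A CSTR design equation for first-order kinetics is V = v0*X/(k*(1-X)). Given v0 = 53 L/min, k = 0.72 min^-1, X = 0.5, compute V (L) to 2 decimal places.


V = v0 * X / (k * (1 - X))
V = 53 * 0.5 / (0.72 * (1 - 0.5))
V = 26.5 / (0.72 * 0.5)
V = 26.5 / 0.36
V = 73.61 L


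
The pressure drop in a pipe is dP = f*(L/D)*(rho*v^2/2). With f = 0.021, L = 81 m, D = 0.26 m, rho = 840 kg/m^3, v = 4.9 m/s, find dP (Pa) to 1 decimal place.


dP = f * (L/D) * (rho*v^2/2)
dP = 0.021 * (81/0.26) * (840*4.9^2/2)
L/D = 311.53846154
rho*v^2/2 = 840*24.01/2 = 10084.2
dP = 0.021 * 311.53846154 * 10084.2
dP = 65973.9 Pa


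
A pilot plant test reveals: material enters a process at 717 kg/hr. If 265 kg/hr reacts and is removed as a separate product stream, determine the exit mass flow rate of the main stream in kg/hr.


Steady-state mass balance on the main outlet: F_out = F_in - F_removed
F_out = 717 - 265
F_out = 452 kg/hr


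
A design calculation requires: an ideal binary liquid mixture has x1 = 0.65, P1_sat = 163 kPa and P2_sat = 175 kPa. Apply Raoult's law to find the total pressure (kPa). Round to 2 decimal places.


P = x1*P1_sat + x2*P2_sat
x2 = 1 - x1 = 1 - 0.65 = 0.35
P = 0.65*163 + 0.35*175
P = 105.95 + 61.25
P = 167.20 kPa


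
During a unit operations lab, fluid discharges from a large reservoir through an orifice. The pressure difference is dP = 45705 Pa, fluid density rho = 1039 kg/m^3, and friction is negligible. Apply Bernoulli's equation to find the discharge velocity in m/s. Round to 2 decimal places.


v = sqrt(2*dP/rho)
v = sqrt(2*45705/1039)
v = sqrt(87.978826)
v = 9.38 m/s


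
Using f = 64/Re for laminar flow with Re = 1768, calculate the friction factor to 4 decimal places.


f = 64 / Re
f = 64 / 1768
f = 0.0362


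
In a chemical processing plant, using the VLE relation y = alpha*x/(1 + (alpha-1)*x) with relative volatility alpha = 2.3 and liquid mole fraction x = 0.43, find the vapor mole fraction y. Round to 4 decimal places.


y = alpha*x / (1 + (alpha-1)*x)
y = 2.3*0.43 / (1 + (2.3-1)*0.43)
y = 0.989 / (1 + 0.559)
y = 0.989 / 1.559
y = 0.6344


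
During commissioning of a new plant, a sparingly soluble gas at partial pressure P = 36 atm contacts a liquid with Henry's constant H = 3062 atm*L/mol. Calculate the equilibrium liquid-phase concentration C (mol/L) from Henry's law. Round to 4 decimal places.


C = P / H
C = 36 / 3062
C = 0.0118 mol/L


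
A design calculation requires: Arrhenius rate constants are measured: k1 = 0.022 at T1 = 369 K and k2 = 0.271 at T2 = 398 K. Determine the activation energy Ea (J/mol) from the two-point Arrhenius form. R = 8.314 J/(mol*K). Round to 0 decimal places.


Ea = R * ln(k2/k1) / (1/T1 - 1/T2)
ln(k2/k1) = ln(0.271/0.022) = 2.5110764
1/T1 - 1/T2 = 1/369 - 1/398 = 0.000197464286
Ea = 8.314 * 2.5110764 / 0.000197464286
Ea = 105726 J/mol


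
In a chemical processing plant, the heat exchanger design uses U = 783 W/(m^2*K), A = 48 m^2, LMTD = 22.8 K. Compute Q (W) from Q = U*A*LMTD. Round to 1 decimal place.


Q = U * A * LMTD
Q = 783 * 48 * 22.8
Q = 856915.2 W


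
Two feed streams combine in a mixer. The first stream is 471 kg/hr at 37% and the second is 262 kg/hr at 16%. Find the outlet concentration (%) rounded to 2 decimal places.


Mass balance on solute: F1*x1 + F2*x2 = F3*x3
F3 = F1 + F2 = 471 + 262 = 733 kg/hr
x3 = (F1*x1 + F2*x2)/F3
x3 = (471*0.37 + 262*0.16) / 733
x3 = 29.49%


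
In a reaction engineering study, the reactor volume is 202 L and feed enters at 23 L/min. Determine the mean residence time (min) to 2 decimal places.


tau = V / v0
tau = 202 / 23
tau = 8.78 min


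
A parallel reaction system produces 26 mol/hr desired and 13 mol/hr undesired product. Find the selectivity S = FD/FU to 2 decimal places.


S = desired product rate / undesired product rate
S = 26 / 13
S = 2.00


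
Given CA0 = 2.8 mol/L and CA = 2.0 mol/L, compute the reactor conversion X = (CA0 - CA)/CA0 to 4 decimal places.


X = (CA0 - CA) / CA0
X = (2.8 - 2.0) / 2.8
X = 0.8 / 2.8
X = 0.2857


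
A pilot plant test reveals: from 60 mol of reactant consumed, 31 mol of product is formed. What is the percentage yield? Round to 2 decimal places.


Yield = (moles product / moles consumed) * 100%
Yield = (31 / 60) * 100
Yield = 0.5167 * 100
Yield = 51.67%


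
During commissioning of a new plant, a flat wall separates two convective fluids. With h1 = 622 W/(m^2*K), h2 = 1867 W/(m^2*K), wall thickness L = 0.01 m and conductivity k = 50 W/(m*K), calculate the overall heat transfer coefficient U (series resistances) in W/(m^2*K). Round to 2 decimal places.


1/U = 1/h1 + L/k + 1/h2
1/U = 1/622 + 0.01/50 + 1/1867
1/U = 0.001607717 + 0.0002 + 0.0005356186
1/U = 0.0023433356
U = 426.74 W/(m^2*K)


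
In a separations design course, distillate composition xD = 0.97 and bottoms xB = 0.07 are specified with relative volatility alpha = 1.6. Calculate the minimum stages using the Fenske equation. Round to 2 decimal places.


N_min = ln((xD*(1-xB))/(xB*(1-xD))) / ln(alpha)
Numerator inside ln: 0.9021 / 0.0021 = 429.571429
ln(429.571429) = 6.062788
ln(alpha) = ln(1.6) = 0.470004
N_min = 6.062788 / 0.470004 = 12.90


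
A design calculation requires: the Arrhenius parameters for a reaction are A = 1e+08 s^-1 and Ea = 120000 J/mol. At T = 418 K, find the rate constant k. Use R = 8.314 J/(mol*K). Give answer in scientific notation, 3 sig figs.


k = A * exp(-Ea/(R*T))
k = 1e+08 * exp(-120000 / (8.314 * 418))
k = 1e+08 * exp(-34.52987)
k = 1.01e-07


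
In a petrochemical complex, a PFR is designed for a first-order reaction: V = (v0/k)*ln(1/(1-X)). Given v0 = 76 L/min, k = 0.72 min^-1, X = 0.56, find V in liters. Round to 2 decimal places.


V = (v0/k) * ln(1/(1-X))
V = (76/0.72) * ln(1/(1-0.56))
V = 105.555556 * ln(2.272727)
V = 105.555556 * 0.82098
V = 86.66 L


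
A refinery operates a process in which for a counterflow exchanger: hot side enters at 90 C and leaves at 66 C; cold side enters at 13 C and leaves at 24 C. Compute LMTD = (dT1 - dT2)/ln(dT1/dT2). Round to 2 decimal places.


dT1 = Th_in - Tc_out = 90 - 24 = 66
dT2 = Th_out - Tc_in = 66 - 13 = 53
LMTD = (dT1 - dT2) / ln(dT1/dT2)
LMTD = (66 - 53) / ln(66/53)
LMTD = 59.26 K


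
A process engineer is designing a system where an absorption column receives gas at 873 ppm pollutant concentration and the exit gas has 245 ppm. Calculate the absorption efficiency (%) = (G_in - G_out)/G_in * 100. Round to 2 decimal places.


Efficiency = (G_in - G_out) / G_in * 100%
Efficiency = (873 - 245) / 873 * 100
Efficiency = 628 / 873 * 100
Efficiency = 71.94%


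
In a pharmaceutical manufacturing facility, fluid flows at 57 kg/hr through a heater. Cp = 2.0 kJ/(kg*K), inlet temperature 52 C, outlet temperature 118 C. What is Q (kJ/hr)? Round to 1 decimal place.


Q = m_dot * Cp * (T2 - T1)
Q = 57 * 2.0 * (118 - 52)
Q = 57 * 2.0 * 66
Q = 7524.0 kJ/hr


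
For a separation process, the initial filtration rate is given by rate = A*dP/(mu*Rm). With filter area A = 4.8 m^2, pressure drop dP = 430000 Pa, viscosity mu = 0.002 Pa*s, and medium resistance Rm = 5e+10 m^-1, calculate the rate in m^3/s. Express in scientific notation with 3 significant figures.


rate = A * dP / (mu * Rm)
rate = 4.8 * 430000 / (0.002 * 5e+10)
rate = 2064000.0 / 1.000e+08
rate = 2.06e-02 m^3/s


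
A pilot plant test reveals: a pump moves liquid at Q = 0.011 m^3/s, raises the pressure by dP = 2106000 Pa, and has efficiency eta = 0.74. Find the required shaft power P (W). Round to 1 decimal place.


P = Q * dP / eta
P = 0.011 * 2106000 / 0.74
P = 23166.0 / 0.74
P = 31305.4 W


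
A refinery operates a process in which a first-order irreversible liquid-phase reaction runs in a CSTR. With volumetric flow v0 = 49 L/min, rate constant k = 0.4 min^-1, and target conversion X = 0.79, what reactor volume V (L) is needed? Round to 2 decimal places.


V = v0 * X / (k * (1 - X))
V = 49 * 0.79 / (0.4 * (1 - 0.79))
V = 38.71 / (0.4 * 0.21)
V = 38.71 / 0.084
V = 460.83 L


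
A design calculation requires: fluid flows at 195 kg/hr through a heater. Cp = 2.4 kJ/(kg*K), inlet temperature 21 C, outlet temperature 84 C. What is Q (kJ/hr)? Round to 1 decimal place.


Q = m_dot * Cp * (T2 - T1)
Q = 195 * 2.4 * (84 - 21)
Q = 195 * 2.4 * 63
Q = 29484.0 kJ/hr


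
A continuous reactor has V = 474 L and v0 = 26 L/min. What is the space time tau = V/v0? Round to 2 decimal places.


tau = V / v0
tau = 474 / 26
tau = 18.23 min


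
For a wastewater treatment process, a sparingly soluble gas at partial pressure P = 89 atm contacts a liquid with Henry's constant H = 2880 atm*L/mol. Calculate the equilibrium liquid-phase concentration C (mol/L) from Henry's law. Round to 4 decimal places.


C = P / H
C = 89 / 2880
C = 0.0309 mol/L


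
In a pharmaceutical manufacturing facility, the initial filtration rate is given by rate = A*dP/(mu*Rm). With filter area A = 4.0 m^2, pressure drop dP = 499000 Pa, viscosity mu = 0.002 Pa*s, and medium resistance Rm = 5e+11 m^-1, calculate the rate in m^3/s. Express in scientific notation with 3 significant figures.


rate = A * dP / (mu * Rm)
rate = 4.0 * 499000 / (0.002 * 5e+11)
rate = 1996000.0 / 1.000e+09
rate = 2.00e-03 m^3/s


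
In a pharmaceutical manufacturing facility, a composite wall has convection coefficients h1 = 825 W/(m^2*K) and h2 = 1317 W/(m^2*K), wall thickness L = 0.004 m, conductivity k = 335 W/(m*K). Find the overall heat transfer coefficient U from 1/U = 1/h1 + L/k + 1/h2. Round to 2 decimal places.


1/U = 1/h1 + L/k + 1/h2
1/U = 1/825 + 0.004/335 + 1/1317
1/U = 0.0012121212 + 1.19403e-05 + 0.0007593014
1/U = 0.0019833629
U = 504.19 W/(m^2*K)


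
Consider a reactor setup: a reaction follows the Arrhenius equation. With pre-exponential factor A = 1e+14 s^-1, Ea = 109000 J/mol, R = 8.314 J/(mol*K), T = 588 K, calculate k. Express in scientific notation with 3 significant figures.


k = A * exp(-Ea/(R*T))
k = 1e+14 * exp(-109000 / (8.314 * 588))
k = 1e+14 * exp(-22.296626)
k = 2.07e+04


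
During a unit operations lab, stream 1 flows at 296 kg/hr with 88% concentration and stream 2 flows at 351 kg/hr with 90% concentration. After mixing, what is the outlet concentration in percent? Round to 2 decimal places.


Mass balance on solute: F1*x1 + F2*x2 = F3*x3
F3 = F1 + F2 = 296 + 351 = 647 kg/hr
x3 = (F1*x1 + F2*x2)/F3
x3 = (296*0.88 + 351*0.9) / 647
x3 = 89.09%


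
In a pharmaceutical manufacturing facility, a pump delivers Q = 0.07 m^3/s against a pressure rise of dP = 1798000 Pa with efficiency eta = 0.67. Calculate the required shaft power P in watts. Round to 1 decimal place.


P = Q * dP / eta
P = 0.07 * 1798000 / 0.67
P = 125860.0 / 0.67
P = 187850.7 W


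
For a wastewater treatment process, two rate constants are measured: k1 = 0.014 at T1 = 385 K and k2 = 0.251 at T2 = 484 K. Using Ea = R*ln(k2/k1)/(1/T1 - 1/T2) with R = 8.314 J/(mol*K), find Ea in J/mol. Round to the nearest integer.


Ea = R * ln(k2/k1) / (1/T1 - 1/T2)
ln(k2/k1) = ln(0.251/0.014) = 2.8863956
1/T1 - 1/T2 = 1/385 - 1/484 = 0.000531286895
Ea = 8.314 * 2.8863956 / 0.000531286895
Ea = 45169 J/mol


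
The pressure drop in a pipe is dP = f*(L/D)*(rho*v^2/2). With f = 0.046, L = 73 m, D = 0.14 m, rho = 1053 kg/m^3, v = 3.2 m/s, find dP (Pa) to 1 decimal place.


dP = f * (L/D) * (rho*v^2/2)
dP = 0.046 * (73/0.14) * (1053*3.2^2/2)
L/D = 521.42857143
rho*v^2/2 = 1053*10.24/2 = 5391.36
dP = 0.046 * 521.42857143 * 5391.36
dP = 129315.6 Pa


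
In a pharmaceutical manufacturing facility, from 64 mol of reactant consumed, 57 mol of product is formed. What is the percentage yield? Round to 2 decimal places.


Yield = (moles product / moles consumed) * 100%
Yield = (57 / 64) * 100
Yield = 0.8906 * 100
Yield = 89.06%


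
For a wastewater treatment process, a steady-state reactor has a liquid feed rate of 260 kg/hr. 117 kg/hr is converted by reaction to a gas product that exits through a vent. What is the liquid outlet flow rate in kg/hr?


Steady-state mass balance on the main outlet: F_out = F_in - F_removed
F_out = 260 - 117
F_out = 143 kg/hr


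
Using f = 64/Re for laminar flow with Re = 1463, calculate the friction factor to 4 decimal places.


f = 64 / Re
f = 64 / 1463
f = 0.0437


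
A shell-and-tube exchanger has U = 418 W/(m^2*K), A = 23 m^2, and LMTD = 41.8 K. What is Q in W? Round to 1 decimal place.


Q = U * A * LMTD
Q = 418 * 23 * 41.8
Q = 401865.2 W


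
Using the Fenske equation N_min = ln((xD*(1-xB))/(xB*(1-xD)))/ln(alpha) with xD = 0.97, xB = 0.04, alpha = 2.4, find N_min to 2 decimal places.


N_min = ln((xD*(1-xB))/(xB*(1-xD))) / ln(alpha)
Numerator inside ln: 0.9312 / 0.0012 = 776.0
ln(776.0) = 6.654153
ln(alpha) = ln(2.4) = 0.875469
N_min = 6.654153 / 0.875469 = 7.60


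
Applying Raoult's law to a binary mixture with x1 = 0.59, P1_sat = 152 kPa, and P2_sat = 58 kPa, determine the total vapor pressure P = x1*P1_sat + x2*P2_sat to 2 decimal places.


P = x1*P1_sat + x2*P2_sat
x2 = 1 - x1 = 1 - 0.59 = 0.41
P = 0.59*152 + 0.41*58
P = 89.68 + 23.78
P = 113.46 kPa


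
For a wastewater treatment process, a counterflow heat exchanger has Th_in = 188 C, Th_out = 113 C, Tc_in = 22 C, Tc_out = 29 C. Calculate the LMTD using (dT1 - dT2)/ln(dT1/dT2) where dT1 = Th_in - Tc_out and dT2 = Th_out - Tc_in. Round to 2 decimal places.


dT1 = Th_in - Tc_out = 188 - 29 = 159
dT2 = Th_out - Tc_in = 113 - 22 = 91
LMTD = (dT1 - dT2) / ln(dT1/dT2)
LMTD = (159 - 91) / ln(159/91)
LMTD = 121.85 K


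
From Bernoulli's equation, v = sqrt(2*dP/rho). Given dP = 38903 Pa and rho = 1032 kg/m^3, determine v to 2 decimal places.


v = sqrt(2*dP/rho)
v = sqrt(2*38903/1032)
v = sqrt(75.393411)
v = 8.68 m/s


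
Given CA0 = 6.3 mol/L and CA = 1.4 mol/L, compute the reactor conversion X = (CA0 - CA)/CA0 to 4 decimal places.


X = (CA0 - CA) / CA0
X = (6.3 - 1.4) / 6.3
X = 4.9 / 6.3
X = 0.7778


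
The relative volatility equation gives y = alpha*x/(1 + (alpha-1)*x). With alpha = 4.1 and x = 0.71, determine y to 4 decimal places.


y = alpha*x / (1 + (alpha-1)*x)
y = 4.1*0.71 / (1 + (4.1-1)*0.71)
y = 2.911 / (1 + 2.201)
y = 2.911 / 3.201
y = 0.9094


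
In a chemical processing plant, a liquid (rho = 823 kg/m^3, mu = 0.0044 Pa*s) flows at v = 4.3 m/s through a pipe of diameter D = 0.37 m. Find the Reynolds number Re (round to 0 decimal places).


Re = rho * v * D / mu
Re = 823 * 4.3 * 0.37 / 0.0044
Re = 1309.393 / 0.0044
Re = 297589


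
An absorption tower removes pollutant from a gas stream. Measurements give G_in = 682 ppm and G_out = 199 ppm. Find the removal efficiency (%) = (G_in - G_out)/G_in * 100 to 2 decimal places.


Efficiency = (G_in - G_out) / G_in * 100%
Efficiency = (682 - 199) / 682 * 100
Efficiency = 483 / 682 * 100
Efficiency = 70.82%


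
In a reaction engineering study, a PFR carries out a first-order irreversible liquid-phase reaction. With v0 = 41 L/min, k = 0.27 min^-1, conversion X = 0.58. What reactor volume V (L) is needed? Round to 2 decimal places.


V = (v0/k) * ln(1/(1-X))
V = (41/0.27) * ln(1/(1-0.58))
V = 151.851852 * ln(2.380952)
V = 151.851852 * 0.8675
V = 131.73 L


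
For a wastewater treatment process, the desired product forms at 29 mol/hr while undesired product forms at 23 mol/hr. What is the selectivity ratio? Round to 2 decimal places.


S = desired product rate / undesired product rate
S = 29 / 23
S = 1.26


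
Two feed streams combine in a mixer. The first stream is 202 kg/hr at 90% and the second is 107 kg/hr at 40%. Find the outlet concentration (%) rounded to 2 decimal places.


Mass balance on solute: F1*x1 + F2*x2 = F3*x3
F3 = F1 + F2 = 202 + 107 = 309 kg/hr
x3 = (F1*x1 + F2*x2)/F3
x3 = (202*0.9 + 107*0.4) / 309
x3 = 72.69%


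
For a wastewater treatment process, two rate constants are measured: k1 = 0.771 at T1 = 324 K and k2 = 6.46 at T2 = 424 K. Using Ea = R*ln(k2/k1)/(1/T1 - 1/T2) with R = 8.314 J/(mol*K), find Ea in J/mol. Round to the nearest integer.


Ea = R * ln(k2/k1) / (1/T1 - 1/T2)
ln(k2/k1) = ln(6.46/0.771) = 2.1256962
1/T1 - 1/T2 = 1/324 - 1/424 = 0.000727929187
Ea = 8.314 * 2.1256962 / 0.000727929187
Ea = 24279 J/mol


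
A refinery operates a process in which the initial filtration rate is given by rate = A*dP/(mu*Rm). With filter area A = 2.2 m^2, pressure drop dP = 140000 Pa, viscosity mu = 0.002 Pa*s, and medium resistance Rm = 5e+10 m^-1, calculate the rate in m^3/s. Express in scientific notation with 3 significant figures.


rate = A * dP / (mu * Rm)
rate = 2.2 * 140000 / (0.002 * 5e+10)
rate = 308000.0 / 1.000e+08
rate = 3.08e-03 m^3/s


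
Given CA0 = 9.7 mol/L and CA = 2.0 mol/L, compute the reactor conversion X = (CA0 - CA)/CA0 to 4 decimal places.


X = (CA0 - CA) / CA0
X = (9.7 - 2.0) / 9.7
X = 7.7 / 9.7
X = 0.7938


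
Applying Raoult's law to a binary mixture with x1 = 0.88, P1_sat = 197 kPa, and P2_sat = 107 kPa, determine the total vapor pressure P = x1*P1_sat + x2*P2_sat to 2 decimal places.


P = x1*P1_sat + x2*P2_sat
x2 = 1 - x1 = 1 - 0.88 = 0.12
P = 0.88*197 + 0.12*107
P = 173.36 + 12.84
P = 186.20 kPa


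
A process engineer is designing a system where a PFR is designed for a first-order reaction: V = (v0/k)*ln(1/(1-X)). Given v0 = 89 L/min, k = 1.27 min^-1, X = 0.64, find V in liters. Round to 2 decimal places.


V = (v0/k) * ln(1/(1-X))
V = (89/1.27) * ln(1/(1-0.64))
V = 70.07874 * ln(2.777778)
V = 70.07874 * 1.021651
V = 71.60 L


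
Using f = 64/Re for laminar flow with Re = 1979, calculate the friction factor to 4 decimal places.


f = 64 / Re
f = 64 / 1979
f = 0.0323


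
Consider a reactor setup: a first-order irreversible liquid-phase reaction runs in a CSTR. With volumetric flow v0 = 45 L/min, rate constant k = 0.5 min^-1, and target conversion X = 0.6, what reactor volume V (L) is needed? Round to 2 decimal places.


V = v0 * X / (k * (1 - X))
V = 45 * 0.6 / (0.5 * (1 - 0.6))
V = 27.0 / (0.5 * 0.4)
V = 27.0 / 0.2
V = 135.00 L


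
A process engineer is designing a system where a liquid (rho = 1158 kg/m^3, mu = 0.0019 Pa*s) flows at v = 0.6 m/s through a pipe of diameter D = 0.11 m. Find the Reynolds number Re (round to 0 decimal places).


Re = rho * v * D / mu
Re = 1158 * 0.6 * 0.11 / 0.0019
Re = 76.428 / 0.0019
Re = 40225


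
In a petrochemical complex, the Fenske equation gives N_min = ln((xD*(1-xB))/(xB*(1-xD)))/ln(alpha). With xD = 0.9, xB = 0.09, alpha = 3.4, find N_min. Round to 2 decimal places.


N_min = ln((xD*(1-xB))/(xB*(1-xD))) / ln(alpha)
Numerator inside ln: 0.819 / 0.009 = 91.0
ln(91.0) = 4.51086
ln(alpha) = ln(3.4) = 1.223775
N_min = 4.51086 / 1.223775 = 3.69


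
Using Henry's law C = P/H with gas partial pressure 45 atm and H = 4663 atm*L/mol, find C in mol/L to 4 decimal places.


C = P / H
C = 45 / 4663
C = 0.0097 mol/L


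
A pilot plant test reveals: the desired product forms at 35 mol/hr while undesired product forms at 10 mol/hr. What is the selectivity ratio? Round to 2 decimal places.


S = desired product rate / undesired product rate
S = 35 / 10
S = 3.50


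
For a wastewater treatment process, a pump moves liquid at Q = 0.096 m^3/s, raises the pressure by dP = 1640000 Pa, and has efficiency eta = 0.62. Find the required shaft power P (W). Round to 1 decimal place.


P = Q * dP / eta
P = 0.096 * 1640000 / 0.62
P = 157440.0 / 0.62
P = 253935.5 W


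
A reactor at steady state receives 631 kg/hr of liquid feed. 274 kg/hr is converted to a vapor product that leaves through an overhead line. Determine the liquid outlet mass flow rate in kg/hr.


Steady-state mass balance on the main outlet: F_out = F_in - F_removed
F_out = 631 - 274
F_out = 357 kg/hr


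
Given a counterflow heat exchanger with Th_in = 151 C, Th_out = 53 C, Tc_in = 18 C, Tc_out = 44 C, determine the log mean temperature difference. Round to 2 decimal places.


dT1 = Th_in - Tc_out = 151 - 44 = 107
dT2 = Th_out - Tc_in = 53 - 18 = 35
LMTD = (dT1 - dT2) / ln(dT1/dT2)
LMTD = (107 - 35) / ln(107/35)
LMTD = 64.43 K


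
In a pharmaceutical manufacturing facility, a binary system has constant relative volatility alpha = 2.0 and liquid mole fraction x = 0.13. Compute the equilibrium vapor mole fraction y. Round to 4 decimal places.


y = alpha*x / (1 + (alpha-1)*x)
y = 2.0*0.13 / (1 + (2.0-1)*0.13)
y = 0.26 / (1 + 0.13)
y = 0.26 / 1.13
y = 0.2301


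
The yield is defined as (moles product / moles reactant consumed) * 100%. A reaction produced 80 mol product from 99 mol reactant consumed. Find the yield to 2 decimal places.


Yield = (moles product / moles consumed) * 100%
Yield = (80 / 99) * 100
Yield = 0.8081 * 100
Yield = 80.81%


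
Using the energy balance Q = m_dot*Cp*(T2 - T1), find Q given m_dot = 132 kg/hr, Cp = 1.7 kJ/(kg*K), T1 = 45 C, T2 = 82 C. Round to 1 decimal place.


Q = m_dot * Cp * (T2 - T1)
Q = 132 * 1.7 * (82 - 45)
Q = 132 * 1.7 * 37
Q = 8302.8 kJ/hr


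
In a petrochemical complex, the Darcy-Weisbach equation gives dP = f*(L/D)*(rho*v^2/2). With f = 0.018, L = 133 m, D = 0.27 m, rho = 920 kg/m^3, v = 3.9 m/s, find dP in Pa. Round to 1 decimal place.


dP = f * (L/D) * (rho*v^2/2)
dP = 0.018 * (133/0.27) * (920*3.9^2/2)
L/D = 492.59259259
rho*v^2/2 = 920*15.21/2 = 6996.6
dP = 0.018 * 492.59259259 * 6996.6
dP = 62036.5 Pa


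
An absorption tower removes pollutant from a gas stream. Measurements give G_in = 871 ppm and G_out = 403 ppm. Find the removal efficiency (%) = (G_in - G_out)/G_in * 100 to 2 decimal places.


Efficiency = (G_in - G_out) / G_in * 100%
Efficiency = (871 - 403) / 871 * 100
Efficiency = 468 / 871 * 100
Efficiency = 53.73%


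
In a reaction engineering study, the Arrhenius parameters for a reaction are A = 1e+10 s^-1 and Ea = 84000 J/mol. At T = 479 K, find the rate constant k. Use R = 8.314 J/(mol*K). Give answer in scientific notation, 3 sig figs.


k = A * exp(-Ea/(R*T))
k = 1e+10 * exp(-84000 / (8.314 * 479))
k = 1e+10 * exp(-21.092777)
k = 6.91e+00


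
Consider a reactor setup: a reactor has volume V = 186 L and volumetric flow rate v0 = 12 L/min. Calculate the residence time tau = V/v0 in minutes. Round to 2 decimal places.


tau = V / v0
tau = 186 / 12
tau = 15.50 min


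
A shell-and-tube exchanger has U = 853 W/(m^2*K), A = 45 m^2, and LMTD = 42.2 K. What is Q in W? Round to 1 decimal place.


Q = U * A * LMTD
Q = 853 * 45 * 42.2
Q = 1619847.0 W


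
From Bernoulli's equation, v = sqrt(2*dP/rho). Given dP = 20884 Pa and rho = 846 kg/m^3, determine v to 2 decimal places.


v = sqrt(2*dP/rho)
v = sqrt(2*20884/846)
v = sqrt(49.371158)
v = 7.03 m/s


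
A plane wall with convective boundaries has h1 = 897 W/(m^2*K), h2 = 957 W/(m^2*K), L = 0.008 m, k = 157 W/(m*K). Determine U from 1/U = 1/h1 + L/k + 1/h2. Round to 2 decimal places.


1/U = 1/h1 + L/k + 1/h2
1/U = 1/897 + 0.008/157 + 1/957
1/U = 0.0011148272 + 5.09554e-05 + 0.0010449321
1/U = 0.0022107147
U = 452.34 W/(m^2*K)


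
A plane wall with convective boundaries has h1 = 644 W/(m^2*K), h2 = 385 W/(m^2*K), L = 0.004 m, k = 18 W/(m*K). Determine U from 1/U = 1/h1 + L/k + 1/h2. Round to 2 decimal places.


1/U = 1/h1 + L/k + 1/h2
1/U = 1/644 + 0.004/18 + 1/385
1/U = 0.001552795 + 0.0002222222 + 0.0025974026
1/U = 0.0043724198
U = 228.71 W/(m^2*K)


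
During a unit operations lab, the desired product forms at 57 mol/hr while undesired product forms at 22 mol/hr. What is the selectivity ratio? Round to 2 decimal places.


S = desired product rate / undesired product rate
S = 57 / 22
S = 2.59


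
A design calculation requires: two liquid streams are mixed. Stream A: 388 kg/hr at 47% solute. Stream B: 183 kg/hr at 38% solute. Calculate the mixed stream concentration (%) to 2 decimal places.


Mass balance on solute: F1*x1 + F2*x2 = F3*x3
F3 = F1 + F2 = 388 + 183 = 571 kg/hr
x3 = (F1*x1 + F2*x2)/F3
x3 = (388*0.47 + 183*0.38) / 571
x3 = 44.12%


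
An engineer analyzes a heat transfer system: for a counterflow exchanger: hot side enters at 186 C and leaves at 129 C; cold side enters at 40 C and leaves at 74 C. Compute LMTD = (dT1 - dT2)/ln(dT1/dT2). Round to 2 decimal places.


dT1 = Th_in - Tc_out = 186 - 74 = 112
dT2 = Th_out - Tc_in = 129 - 40 = 89
LMTD = (dT1 - dT2) / ln(dT1/dT2)
LMTD = (112 - 89) / ln(112/89)
LMTD = 100.06 K


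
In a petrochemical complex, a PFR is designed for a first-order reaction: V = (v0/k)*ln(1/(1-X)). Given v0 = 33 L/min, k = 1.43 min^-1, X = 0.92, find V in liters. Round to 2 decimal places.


V = (v0/k) * ln(1/(1-X))
V = (33/1.43) * ln(1/(1-0.92))
V = 23.076923 * ln(12.5)
V = 23.076923 * 2.525729
V = 58.29 L


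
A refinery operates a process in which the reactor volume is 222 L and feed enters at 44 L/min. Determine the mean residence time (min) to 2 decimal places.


tau = V / v0
tau = 222 / 44
tau = 5.05 min


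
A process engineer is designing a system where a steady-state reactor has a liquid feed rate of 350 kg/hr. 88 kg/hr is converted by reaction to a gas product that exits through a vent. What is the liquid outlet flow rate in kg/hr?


Steady-state mass balance on the main outlet: F_out = F_in - F_removed
F_out = 350 - 88
F_out = 262 kg/hr


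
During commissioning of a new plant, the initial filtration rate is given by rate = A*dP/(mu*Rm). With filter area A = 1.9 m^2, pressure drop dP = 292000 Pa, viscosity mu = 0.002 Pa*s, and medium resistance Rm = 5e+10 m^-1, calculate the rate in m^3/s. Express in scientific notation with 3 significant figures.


rate = A * dP / (mu * Rm)
rate = 1.9 * 292000 / (0.002 * 5e+10)
rate = 554800.0 / 1.000e+08
rate = 5.55e-03 m^3/s


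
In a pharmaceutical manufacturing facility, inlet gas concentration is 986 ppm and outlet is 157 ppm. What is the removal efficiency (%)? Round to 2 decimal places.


Efficiency = (G_in - G_out) / G_in * 100%
Efficiency = (986 - 157) / 986 * 100
Efficiency = 829 / 986 * 100
Efficiency = 84.08%


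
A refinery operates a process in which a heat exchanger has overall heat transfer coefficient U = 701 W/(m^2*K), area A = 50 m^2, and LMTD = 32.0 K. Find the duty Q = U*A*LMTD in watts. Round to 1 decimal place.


Q = U * A * LMTD
Q = 701 * 50 * 32.0
Q = 1121600.0 W


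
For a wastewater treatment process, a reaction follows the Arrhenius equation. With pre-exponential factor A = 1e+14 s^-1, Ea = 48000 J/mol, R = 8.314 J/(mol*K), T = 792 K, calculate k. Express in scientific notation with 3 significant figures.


k = A * exp(-Ea/(R*T))
k = 1e+14 * exp(-48000 / (8.314 * 792))
k = 1e+14 * exp(-7.289639)
k = 6.83e+10


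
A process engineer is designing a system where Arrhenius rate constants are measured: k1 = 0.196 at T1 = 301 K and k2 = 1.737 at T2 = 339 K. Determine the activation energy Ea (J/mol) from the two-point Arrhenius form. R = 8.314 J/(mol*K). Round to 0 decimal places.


Ea = R * ln(k2/k1) / (1/T1 - 1/T2)
ln(k2/k1) = ln(1.737/0.196) = 2.1818001
1/T1 - 1/T2 = 1/301 - 1/339 = 0.000372406629
Ea = 8.314 * 2.1818001 / 0.000372406629
Ea = 48709 J/mol


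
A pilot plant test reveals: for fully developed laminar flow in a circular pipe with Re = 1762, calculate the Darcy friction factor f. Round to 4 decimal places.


f = 64 / Re
f = 64 / 1762
f = 0.0363


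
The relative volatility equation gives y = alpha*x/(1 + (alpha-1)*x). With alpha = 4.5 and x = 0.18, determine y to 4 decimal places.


y = alpha*x / (1 + (alpha-1)*x)
y = 4.5*0.18 / (1 + (4.5-1)*0.18)
y = 0.81 / (1 + 0.63)
y = 0.81 / 1.63
y = 0.4969


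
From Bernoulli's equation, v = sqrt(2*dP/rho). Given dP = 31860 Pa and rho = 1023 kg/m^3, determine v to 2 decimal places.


v = sqrt(2*dP/rho)
v = sqrt(2*31860/1023)
v = sqrt(62.28739)
v = 7.89 m/s


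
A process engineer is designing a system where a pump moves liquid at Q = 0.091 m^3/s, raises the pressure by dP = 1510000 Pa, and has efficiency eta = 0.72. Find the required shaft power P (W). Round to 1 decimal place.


P = Q * dP / eta
P = 0.091 * 1510000 / 0.72
P = 137410.0 / 0.72
P = 190847.2 W


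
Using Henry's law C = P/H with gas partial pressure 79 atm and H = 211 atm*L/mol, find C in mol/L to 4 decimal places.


C = P / H
C = 79 / 211
C = 0.3744 mol/L


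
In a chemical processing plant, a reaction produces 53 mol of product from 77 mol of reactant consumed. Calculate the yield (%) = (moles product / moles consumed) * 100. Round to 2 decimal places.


Yield = (moles product / moles consumed) * 100%
Yield = (53 / 77) * 100
Yield = 0.6883 * 100
Yield = 68.83%


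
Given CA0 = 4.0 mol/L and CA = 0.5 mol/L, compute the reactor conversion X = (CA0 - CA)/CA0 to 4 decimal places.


X = (CA0 - CA) / CA0
X = (4.0 - 0.5) / 4.0
X = 3.5 / 4.0
X = 0.8750


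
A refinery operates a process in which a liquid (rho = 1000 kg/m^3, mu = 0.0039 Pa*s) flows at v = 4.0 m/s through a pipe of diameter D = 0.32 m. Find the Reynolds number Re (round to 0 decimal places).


Re = rho * v * D / mu
Re = 1000 * 4.0 * 0.32 / 0.0039
Re = 1280.0 / 0.0039
Re = 328205


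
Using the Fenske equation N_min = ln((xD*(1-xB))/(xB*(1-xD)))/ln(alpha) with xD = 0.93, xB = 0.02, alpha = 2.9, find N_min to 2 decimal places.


N_min = ln((xD*(1-xB))/(xB*(1-xD))) / ln(alpha)
Numerator inside ln: 0.9114 / 0.0014 = 651.0
ln(651.0) = 6.47851
ln(alpha) = ln(2.9) = 1.064711
N_min = 6.47851 / 1.064711 = 6.08


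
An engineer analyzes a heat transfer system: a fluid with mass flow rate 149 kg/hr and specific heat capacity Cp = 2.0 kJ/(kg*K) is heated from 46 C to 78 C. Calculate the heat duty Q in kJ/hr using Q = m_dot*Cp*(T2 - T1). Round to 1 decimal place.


Q = m_dot * Cp * (T2 - T1)
Q = 149 * 2.0 * (78 - 46)
Q = 149 * 2.0 * 32
Q = 9536.0 kJ/hr


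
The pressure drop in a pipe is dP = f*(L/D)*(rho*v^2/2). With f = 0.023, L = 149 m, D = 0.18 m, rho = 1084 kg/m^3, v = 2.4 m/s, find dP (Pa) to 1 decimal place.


dP = f * (L/D) * (rho*v^2/2)
dP = 0.023 * (149/0.18) * (1084*2.4^2/2)
L/D = 827.77777778
rho*v^2/2 = 1084*5.76/2 = 3121.92
dP = 0.023 * 827.77777778 * 3121.92
dP = 59437.9 Pa


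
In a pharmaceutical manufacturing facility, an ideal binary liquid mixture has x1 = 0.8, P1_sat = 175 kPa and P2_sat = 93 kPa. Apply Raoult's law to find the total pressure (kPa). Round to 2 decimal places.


P = x1*P1_sat + x2*P2_sat
x2 = 1 - x1 = 1 - 0.8 = 0.2
P = 0.8*175 + 0.2*93
P = 140.0 + 18.6
P = 158.60 kPa


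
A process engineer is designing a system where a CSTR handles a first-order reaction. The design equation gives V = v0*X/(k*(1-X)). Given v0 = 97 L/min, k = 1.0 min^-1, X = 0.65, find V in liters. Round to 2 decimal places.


V = v0 * X / (k * (1 - X))
V = 97 * 0.65 / (1.0 * (1 - 0.65))
V = 63.05 / (1.0 * 0.35)
V = 63.05 / 0.35
V = 180.14 L


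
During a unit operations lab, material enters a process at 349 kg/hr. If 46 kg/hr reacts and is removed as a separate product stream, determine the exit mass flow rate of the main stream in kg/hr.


Steady-state mass balance on the main outlet: F_out = F_in - F_removed
F_out = 349 - 46
F_out = 303 kg/hr


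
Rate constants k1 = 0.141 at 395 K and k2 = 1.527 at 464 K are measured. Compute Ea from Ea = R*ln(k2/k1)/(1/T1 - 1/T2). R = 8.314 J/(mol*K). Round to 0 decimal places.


Ea = R * ln(k2/k1) / (1/T1 - 1/T2)
ln(k2/k1) = ln(1.527/0.141) = 2.3823004
1/T1 - 1/T2 = 1/395 - 1/464 = 0.000376473156
Ea = 8.314 * 2.3823004 / 0.000376473156
Ea = 52611 J/mol


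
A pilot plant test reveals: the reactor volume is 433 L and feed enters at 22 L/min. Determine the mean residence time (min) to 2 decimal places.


tau = V / v0
tau = 433 / 22
tau = 19.68 min


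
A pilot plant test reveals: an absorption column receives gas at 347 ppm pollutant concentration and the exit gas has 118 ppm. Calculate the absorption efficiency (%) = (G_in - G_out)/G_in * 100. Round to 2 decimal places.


Efficiency = (G_in - G_out) / G_in * 100%
Efficiency = (347 - 118) / 347 * 100
Efficiency = 229 / 347 * 100
Efficiency = 65.99%


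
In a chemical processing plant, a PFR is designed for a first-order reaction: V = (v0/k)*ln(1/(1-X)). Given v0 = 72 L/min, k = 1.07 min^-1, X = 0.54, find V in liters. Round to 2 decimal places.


V = (v0/k) * ln(1/(1-X))
V = (72/1.07) * ln(1/(1-0.54))
V = 67.28972 * ln(2.173913)
V = 67.28972 * 0.776529
V = 52.25 L


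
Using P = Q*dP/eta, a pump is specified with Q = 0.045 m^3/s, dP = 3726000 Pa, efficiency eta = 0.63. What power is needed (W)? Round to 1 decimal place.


P = Q * dP / eta
P = 0.045 * 3726000 / 0.63
P = 167670.0 / 0.63
P = 266142.9 W


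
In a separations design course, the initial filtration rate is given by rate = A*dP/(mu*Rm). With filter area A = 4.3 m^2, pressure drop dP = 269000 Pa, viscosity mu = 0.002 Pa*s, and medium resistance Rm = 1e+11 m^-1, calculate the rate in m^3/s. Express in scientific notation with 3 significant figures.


rate = A * dP / (mu * Rm)
rate = 4.3 * 269000 / (0.002 * 1e+11)
rate = 1156700.0 / 2.000e+08
rate = 5.78e-03 m^3/s


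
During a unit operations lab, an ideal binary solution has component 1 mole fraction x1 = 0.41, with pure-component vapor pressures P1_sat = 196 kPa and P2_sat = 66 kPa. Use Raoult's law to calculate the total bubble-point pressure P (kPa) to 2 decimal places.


P = x1*P1_sat + x2*P2_sat
x2 = 1 - x1 = 1 - 0.41 = 0.59
P = 0.41*196 + 0.59*66
P = 80.36 + 38.94
P = 119.30 kPa


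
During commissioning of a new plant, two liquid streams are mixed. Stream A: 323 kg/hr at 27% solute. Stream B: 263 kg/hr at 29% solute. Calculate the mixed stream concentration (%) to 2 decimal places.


Mass balance on solute: F1*x1 + F2*x2 = F3*x3
F3 = F1 + F2 = 323 + 263 = 586 kg/hr
x3 = (F1*x1 + F2*x2)/F3
x3 = (323*0.27 + 263*0.29) / 586
x3 = 27.90%


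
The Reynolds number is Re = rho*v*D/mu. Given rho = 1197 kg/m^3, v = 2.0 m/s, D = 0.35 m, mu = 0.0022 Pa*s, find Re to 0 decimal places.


Re = rho * v * D / mu
Re = 1197 * 2.0 * 0.35 / 0.0022
Re = 837.9 / 0.0022
Re = 380864


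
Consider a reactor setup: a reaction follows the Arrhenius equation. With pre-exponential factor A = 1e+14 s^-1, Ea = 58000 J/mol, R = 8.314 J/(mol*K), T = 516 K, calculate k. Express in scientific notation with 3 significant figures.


k = A * exp(-Ea/(R*T))
k = 1e+14 * exp(-58000 / (8.314 * 516))
k = 1e+14 * exp(-13.519738)
k = 1.34e+08
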